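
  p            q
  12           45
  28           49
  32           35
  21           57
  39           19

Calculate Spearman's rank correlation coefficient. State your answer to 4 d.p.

Rank p: 1, 3, 4, 2, 5
Rank q: 3, 4, 2, 5, 1
d = rank(p) − rank(q): -2, -1, 2, -3, 4; Σd² = 34
ρ = 1 − 6Σd² / [n(n²−1)] = 1 − 6×34 / (5×24) = 1 − 204/120 ≈ -0.7000

-0.7000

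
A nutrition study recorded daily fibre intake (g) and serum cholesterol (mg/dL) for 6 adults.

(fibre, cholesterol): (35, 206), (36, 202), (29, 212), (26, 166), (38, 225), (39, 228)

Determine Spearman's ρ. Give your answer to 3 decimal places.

0.771

Rank fibre: 3, 4, 2, 1, 5, 6
Rank cholesterol: 3, 2, 4, 1, 5, 6
d = rank(fibre) − rank(cholesterol): 0, 2, -2, 0, 0, 0; Σd² = 8
ρ = 1 − 6Σd² / [n(n²−1)] = 1 − 6×8 / (6×35) = 1 − 48/210 ≈ 0.771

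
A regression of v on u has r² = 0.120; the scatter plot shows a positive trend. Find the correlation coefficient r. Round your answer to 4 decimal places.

|r| = √0.120 = 0.3464
The association is positive, so r = 0.3464.

0.3464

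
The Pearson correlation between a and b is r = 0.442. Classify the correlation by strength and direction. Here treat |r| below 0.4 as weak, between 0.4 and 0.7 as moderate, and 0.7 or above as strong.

moderate positive

r = 0.442 > 0 so the relationship is positive.
|r| = 0.442, which falls in the moderate range.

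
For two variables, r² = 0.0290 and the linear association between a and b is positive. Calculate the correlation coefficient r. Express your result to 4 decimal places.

|r| = √0.0290 = 0.1703
The association is positive, so r = 0.1703.

0.1703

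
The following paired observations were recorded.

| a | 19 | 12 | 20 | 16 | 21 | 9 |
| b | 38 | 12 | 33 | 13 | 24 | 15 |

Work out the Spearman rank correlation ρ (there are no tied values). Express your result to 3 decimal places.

Rank a: 4, 2, 5, 3, 6, 1
Rank b: 6, 1, 5, 2, 4, 3
d = rank(a) − rank(b): -2, 1, 0, 1, 2, -2; Σd² = 14
ρ = 1 − 6Σd² / [n(n²−1)] = 1 − 6×14 / (6×35) = 1 − 84/210 ≈ 0.600

0.600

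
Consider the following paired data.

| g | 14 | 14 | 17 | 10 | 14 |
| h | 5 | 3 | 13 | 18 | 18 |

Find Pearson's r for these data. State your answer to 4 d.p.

n = 5, Σg = 69, Σh = 57, Σg² = 977, Σh² = 851, Σgh = 765
nΣgh − ΣgΣh = 3825 − 3933 = -108
nΣg² − (Σg)² = 4885 − 4761 = 124; nΣh² − (Σh)² = 4255 − 3249 = 1006
r = -108 / √(124 × 1006) = -108 / 353.1912 ≈ -0.3058

-0.3058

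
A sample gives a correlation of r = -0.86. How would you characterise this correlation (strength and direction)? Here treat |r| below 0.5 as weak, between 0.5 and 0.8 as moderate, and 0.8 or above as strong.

r = -0.86 < 0 so the relationship is negative.
|r| = 0.86, which falls in the strong range.

strong negative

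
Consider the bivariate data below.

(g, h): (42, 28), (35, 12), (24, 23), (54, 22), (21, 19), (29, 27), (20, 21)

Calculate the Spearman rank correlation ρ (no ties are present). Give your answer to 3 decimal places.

0.321

Rank g: 6, 5, 3, 7, 2, 4, 1
Rank h: 7, 1, 5, 4, 2, 6, 3
d = rank(g) − rank(h): -1, 4, -2, 3, 0, -2, -2; Σd² = 38
ρ = 1 − 6Σd² / [n(n²−1)] = 1 − 6×38 / (7×48) = 1 − 228/336 ≈ 0.321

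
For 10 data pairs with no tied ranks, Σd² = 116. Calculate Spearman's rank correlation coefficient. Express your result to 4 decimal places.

0.2970

ρ = 1 − 6Σd² / [n(n²−1)] = 1 − 6×116 / (10×99)
  = 1 − 696/990 = 1 − 0.70303 ≈ 0.2970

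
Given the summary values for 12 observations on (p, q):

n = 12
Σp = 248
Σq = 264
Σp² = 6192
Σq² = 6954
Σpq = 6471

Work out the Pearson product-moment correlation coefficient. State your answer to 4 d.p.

0.9180

r = (nΣpq − ΣpΣq) / √[(nΣp² − (Σp)²)(nΣq² − (Σq)²)]
Numerator: 12×6471 − 248×264 = 12180
Denominator: √[(74304 − 61504)(83448 − 69696)] = √[12800 × 13752] = 13267.4640
r = 12180 / 13267.4640 ≈ 0.9180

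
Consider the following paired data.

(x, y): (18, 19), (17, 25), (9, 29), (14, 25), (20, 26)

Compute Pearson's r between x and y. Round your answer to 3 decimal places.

n = 5, Σx = 78, Σy = 124, Σx² = 1290, Σy² = 3128, Σxy = 1898
nΣxy − ΣxΣy = 9490 − 9672 = -182
nΣx² − (Σx)² = 6450 − 6084 = 366; nΣy² − (Σy)² = 15640 − 15376 = 264
r = -182 / √(366 × 264) = -182 / 310.8440 ≈ -0.586

-0.586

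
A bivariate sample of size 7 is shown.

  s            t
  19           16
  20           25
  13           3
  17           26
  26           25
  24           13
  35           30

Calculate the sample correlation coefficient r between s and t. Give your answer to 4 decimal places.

0.6403

n = 7, Σs = 154, Σt = 138, Σs² = 3696, Σt² = 3260, Σst = 3297
nΣst − ΣsΣt = 23079 − 21252 = 1827
nΣs² − (Σs)² = 25872 − 23716 = 2156; nΣt² − (Σt)² = 22820 − 19044 = 3776
r = 1827 / √(2156 × 3776) = 1827 / 2853.2536 ≈ 0.6403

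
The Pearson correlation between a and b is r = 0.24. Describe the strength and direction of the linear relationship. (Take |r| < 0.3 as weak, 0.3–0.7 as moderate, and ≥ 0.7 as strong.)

r = 0.24 > 0 so the relationship is positive.
|r| = 0.24, which falls in the weak range.

weak positive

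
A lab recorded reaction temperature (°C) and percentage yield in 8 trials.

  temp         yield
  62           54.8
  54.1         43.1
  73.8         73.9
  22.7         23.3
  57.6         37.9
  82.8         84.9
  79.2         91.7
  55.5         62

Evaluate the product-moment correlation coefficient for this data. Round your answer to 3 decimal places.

n = 8, Σx = 487.7, Σy = 471.6, Σx² = 32259.03, Σy² = 31762.06, Σxy = 31628.44
nΣxy − ΣxΣy = 253027.52 − 229999.32 = 23028.2
nΣx² − (Σx)² = 258072.24 − 237851.29 = 20220.95; nΣy² − (Σy)² = 254096.48 − 222406.56 = 31689.92
r = 23028.2 / √(20220.95 × 31689.92) = 23028.2 / 25314.0334 ≈ 0.910

0.910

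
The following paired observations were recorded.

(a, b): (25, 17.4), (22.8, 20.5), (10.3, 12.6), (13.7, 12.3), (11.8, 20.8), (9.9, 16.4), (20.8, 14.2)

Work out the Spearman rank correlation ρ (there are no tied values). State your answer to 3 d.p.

Rank a: 7, 6, 2, 4, 3, 1, 5
Rank b: 5, 6, 2, 1, 7, 4, 3
d = rank(a) − rank(b): 2, 0, 0, 3, -4, -3, 2; Σd² = 42
ρ = 1 − 6Σd² / [n(n²−1)] = 1 − 6×42 / (7×48) = 1 − 252/336 ≈ 0.250

0.250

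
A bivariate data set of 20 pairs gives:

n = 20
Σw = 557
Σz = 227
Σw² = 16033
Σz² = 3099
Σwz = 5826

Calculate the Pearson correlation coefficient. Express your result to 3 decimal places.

-0.951

r = (nΣwz − ΣwΣz) / √[(nΣw² − (Σw)²)(nΣz² − (Σz)²)]
Numerator: 20×5826 − 557×227 = -9919
Denominator: √[(320660 − 310249)(61980 − 51529)] = √[10411 × 10451] = 10430.9808
r = -9919 / 10430.9808 ≈ -0.951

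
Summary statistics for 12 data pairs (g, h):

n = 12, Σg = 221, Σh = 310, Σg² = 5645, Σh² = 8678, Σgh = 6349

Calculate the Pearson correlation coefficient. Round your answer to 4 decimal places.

0.6230

r = (nΣgh − ΣgΣh) / √[(nΣg² − (Σg)²)(nΣh² − (Σh)²)]
Numerator: 12×6349 − 221×310 = 7678
Denominator: √[(67740 − 48841)(104136 − 96100)] = √[18899 × 8036] = 12323.6506
r = 7678 / 12323.6506 ≈ 0.6230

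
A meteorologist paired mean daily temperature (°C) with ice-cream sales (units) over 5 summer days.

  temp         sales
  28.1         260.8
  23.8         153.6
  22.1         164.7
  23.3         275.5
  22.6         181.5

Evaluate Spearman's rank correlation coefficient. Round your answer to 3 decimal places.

Rank temp: 5, 4, 1, 3, 2
Rank sales: 4, 1, 2, 5, 3
d = rank(temp) − rank(sales): 1, 3, -1, -2, -1; Σd² = 16
ρ = 1 − 6Σd² / [n(n²−1)] = 1 − 6×16 / (5×24) = 1 − 96/120 ≈ 0.200

0.200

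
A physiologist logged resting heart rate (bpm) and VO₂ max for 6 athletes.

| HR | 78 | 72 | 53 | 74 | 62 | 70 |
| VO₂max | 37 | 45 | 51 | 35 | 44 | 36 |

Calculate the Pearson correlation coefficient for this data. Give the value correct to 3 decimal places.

-0.823

n = 6, Σx = 409, Σy = 248, Σx² = 28297, Σy² = 10452, Σxy = 16667
nΣxy − ΣxΣy = 100002 − 101432 = -1430
nΣx² − (Σx)² = 169782 − 167281 = 2501; nΣy² − (Σy)² = 62712 − 61504 = 1208
r = -1430 / √(2501 × 1208) = -1430 / 1738.1622 ≈ -0.823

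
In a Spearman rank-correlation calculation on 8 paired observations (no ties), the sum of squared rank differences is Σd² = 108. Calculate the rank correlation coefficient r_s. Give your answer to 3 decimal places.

ρ = 1 − 6Σd² / [n(n²−1)] = 1 − 6×108 / (8×63)
  = 1 − 648/504 = 1 − 1.2857 ≈ -0.286

-0.286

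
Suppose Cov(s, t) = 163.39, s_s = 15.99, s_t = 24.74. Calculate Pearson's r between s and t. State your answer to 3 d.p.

r = Cov(s,t) / (s_s · s_t) = 163.39 / (15.99 × 24.74)
  = 163.39 / 395.5926 ≈ 0.413

0.413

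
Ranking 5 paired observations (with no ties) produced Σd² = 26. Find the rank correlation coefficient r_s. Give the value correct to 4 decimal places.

-0.3000

ρ = 1 − 6Σd² / [n(n²−1)] = 1 − 6×26 / (5×24)
  = 1 − 156/120 = 1 − 1.30000 ≈ -0.3000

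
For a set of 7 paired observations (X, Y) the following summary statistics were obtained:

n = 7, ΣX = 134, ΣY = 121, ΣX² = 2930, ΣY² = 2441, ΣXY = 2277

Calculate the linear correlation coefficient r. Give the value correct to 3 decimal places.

r = (nΣXY − ΣXΣY) / √[(nΣX² − (ΣX)²)(nΣY² − (ΣY)²)]
Numerator: 7×2277 − 134×121 = -275
Denominator: √[(20510 − 17956)(17087 − 14641)] = √[2554 × 2446] = 2499.4167
r = -275 / 2499.4167 ≈ -0.110

-0.110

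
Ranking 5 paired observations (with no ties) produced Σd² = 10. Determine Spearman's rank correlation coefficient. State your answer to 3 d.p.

0.500

ρ = 1 − 6Σd² / [n(n²−1)] = 1 − 6×10 / (5×24)
  = 1 − 60/120 = 1 − 0.5000 ≈ 0.500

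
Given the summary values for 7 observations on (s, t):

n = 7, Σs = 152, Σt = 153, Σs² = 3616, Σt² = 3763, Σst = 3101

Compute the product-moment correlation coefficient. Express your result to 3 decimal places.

-0.609

r = (nΣst − ΣsΣt) / √[(nΣs² − (Σs)²)(nΣt² − (Σt)²)]
Numerator: 7×3101 − 152×153 = -1549
Denominator: √[(25312 − 23104)(26341 − 23409)] = √[2208 × 2932] = 2544.3773
r = -1549 / 2544.3773 ≈ -0.609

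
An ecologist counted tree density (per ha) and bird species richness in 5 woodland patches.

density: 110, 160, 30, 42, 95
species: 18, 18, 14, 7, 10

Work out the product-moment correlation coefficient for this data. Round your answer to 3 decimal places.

n = 5, Σx = 437, Σy = 67, Σx² = 49389, Σy² = 993, Σxy = 6524
nΣxy − ΣxΣy = 32620 − 29279 = 3341
nΣx² − (Σx)² = 246945 − 190969 = 55976; nΣy² − (Σy)² = 4965 − 4489 = 476
r = 3341 / √(55976 × 476) = 3341 / 5161.8384 ≈ 0.647

0.647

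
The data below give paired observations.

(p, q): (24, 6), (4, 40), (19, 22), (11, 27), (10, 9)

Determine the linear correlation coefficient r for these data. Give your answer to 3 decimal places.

n = 5, Σp = 68, Σq = 104, Σp² = 1174, Σq² = 2930, Σpq = 1109
nΣpq − ΣpΣq = 5545 − 7072 = -1527
nΣp² − (Σp)² = 5870 − 4624 = 1246; nΣq² − (Σq)² = 14650 − 10816 = 3834
r = -1527 / √(1246 × 3834) = -1527 / 2185.6724 ≈ -0.699

-0.699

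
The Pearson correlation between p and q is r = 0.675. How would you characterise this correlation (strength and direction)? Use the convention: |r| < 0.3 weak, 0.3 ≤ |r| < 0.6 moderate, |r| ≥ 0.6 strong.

strong positive

r = 0.675 > 0 so the relationship is positive.
|r| = 0.675, which falls in the strong range.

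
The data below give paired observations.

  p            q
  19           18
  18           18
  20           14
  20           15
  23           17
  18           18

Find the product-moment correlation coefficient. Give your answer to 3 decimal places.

-0.348

n = 6, Σp = 118, Σq = 100, Σp² = 2338, Σq² = 1682, Σpq = 1961
nΣpq − ΣpΣq = 11766 − 11800 = -34
nΣp² − (Σp)² = 14028 − 13924 = 104; nΣq² − (Σq)² = 10092 − 10000 = 92
r = -34 / √(104 × 92) = -34 / 97.8162 ≈ -0.348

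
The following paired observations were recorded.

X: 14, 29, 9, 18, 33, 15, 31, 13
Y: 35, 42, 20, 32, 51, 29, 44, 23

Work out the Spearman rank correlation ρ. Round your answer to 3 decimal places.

0.929

Rank X: 3, 6, 1, 5, 8, 4, 7, 2
Rank Y: 5, 6, 1, 4, 8, 3, 7, 2
d = rank(X) − rank(Y): -2, 0, 0, 1, 0, 1, 0, 0; Σd² = 6
ρ = 1 − 6Σd² / [n(n²−1)] = 1 − 6×6 / (8×63) = 1 − 36/504 ≈ 0.929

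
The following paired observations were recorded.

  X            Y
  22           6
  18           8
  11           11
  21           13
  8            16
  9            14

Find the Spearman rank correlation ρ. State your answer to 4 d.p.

Rank X: 6, 4, 3, 5, 1, 2
Rank Y: 1, 2, 3, 4, 6, 5
d = rank(X) − rank(Y): 5, 2, 0, 1, -5, -3; Σd² = 64
ρ = 1 − 6Σd² / [n(n²−1)] = 1 − 6×64 / (6×35) = 1 − 384/210 ≈ -0.8286

-0.8286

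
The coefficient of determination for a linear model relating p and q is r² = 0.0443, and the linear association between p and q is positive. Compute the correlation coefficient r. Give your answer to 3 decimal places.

|r| = √0.0443 = 0.210
The association is positive, so r = 0.210.

0.210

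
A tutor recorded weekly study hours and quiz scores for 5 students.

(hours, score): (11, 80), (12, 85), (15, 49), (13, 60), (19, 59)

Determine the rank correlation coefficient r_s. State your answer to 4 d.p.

Rank hours: 1, 2, 4, 3, 5
Rank score: 4, 5, 1, 3, 2
d = rank(hours) − rank(score): -3, -3, 3, 0, 3; Σd² = 36
ρ = 1 − 6Σd² / [n(n²−1)] = 1 − 6×36 / (5×24) = 1 − 216/120 ≈ -0.8000

-0.8000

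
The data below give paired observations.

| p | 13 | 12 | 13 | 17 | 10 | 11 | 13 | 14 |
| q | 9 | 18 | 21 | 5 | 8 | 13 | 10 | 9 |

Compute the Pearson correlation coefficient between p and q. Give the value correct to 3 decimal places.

n = 8, Σp = 103, Σq = 93, Σp² = 1357, Σq² = 1285, Σpq = 1170
nΣpq − ΣpΣq = 9360 − 9579 = -219
nΣp² − (Σp)² = 10856 − 10609 = 247; nΣq² − (Σq)² = 10280 − 8649 = 1631
r = -219 / √(247 × 1631) = -219 / 634.7102 ≈ -0.345

-0.345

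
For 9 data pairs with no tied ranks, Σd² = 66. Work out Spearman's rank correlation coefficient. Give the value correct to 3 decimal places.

ρ = 1 − 6Σd² / [n(n²−1)] = 1 − 6×66 / (9×80)
  = 1 − 396/720 = 1 − 0.5500 ≈ 0.450

0.450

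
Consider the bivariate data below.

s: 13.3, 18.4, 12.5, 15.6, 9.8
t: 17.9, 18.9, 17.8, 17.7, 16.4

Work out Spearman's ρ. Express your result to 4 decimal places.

0.7000

Rank s: 3, 5, 2, 4, 1
Rank t: 4, 5, 3, 2, 1
d = rank(s) − rank(t): -1, 0, -1, 2, 0; Σd² = 6
ρ = 1 − 6Σd² / [n(n²−1)] = 1 − 6×6 / (5×24) = 1 − 36/120 ≈ 0.7000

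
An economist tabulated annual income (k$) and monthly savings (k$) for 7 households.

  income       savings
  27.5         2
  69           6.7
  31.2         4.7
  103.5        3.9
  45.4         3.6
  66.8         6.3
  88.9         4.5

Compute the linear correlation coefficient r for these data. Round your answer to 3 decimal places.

n = 7, Σx = 432.3, Σy = 31.7, Σx² = 31629.55, Σy² = 159.09, Σxy = 2051.92
nΣxy − ΣxΣy = 14363.44 − 13703.91 = 659.53
nΣx² − (Σx)² = 221406.85 − 186883.29 = 34523.56; nΣy² − (Σy)² = 1113.63 − 1004.89 = 108.74
r = 659.53 / √(34523.56 × 108.74) = 659.53 / 1937.5479 ≈ 0.340

0.340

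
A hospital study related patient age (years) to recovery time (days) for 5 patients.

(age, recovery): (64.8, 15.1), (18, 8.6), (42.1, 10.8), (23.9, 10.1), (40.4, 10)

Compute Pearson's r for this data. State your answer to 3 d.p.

0.926

n = 5, Σx = 189.2, Σy = 54.6, Σx² = 8498.82, Σy² = 620.62, Σxy = 2233.35
nΣxy − ΣxΣy = 11166.75 − 10330.32 = 836.43
nΣx² − (Σx)² = 42494.1 − 35796.64 = 6697.46; nΣy² − (Σy)² = 3103.1 − 2981.16 = 121.94
r = 836.43 / √(6697.46 × 121.94) = 836.43 / 903.7081 ≈ 0.926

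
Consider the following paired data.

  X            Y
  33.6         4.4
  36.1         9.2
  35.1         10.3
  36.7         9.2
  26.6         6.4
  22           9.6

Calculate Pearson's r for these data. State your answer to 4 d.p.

n = 6, ΣX = 190.1, ΣY = 49.1, ΣX² = 6202.63, ΣY² = 427.85, ΣXY = 1560.57
nΣXY − ΣXΣY = 9363.42 − 9333.91 = 29.51
nΣX² − (ΣX)² = 37215.78 − 36138.01 = 1077.77; nΣY² − (ΣY)² = 2567.1 − 2410.81 = 156.29
r = 29.51 / √(1077.77 × 156.29) = 29.51 / 410.4201 ≈ 0.0719

0.0719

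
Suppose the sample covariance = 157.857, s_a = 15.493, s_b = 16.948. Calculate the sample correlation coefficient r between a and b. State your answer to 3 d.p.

r = Cov(a,b) / (s_a · s_b) = 157.857 / (15.493 × 16.948)
  = 157.857 / 262.5754 ≈ 0.601

0.601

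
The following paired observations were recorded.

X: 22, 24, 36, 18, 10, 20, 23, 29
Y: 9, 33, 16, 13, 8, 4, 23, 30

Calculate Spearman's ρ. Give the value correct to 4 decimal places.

Rank X: 4, 6, 8, 2, 1, 3, 5, 7
Rank Y: 3, 8, 5, 4, 2, 1, 6, 7
d = rank(X) − rank(Y): 1, -2, 3, -2, -1, 2, -1, 0; Σd² = 24
ρ = 1 − 6Σd² / [n(n²−1)] = 1 − 6×24 / (8×63) = 1 − 144/504 ≈ 0.7143

0.7143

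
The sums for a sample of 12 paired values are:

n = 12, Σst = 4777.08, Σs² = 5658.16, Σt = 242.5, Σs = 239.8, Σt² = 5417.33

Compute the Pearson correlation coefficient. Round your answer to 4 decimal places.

r = (nΣst − ΣsΣt) / √[(nΣs² − (Σs)²)(nΣt² − (Σt)²)]
Numerator: 12×4777.08 − 239.8×242.5 = -826.54
Denominator: √[(67897.92 − 57504.04)(65007.96 − 58806.25)] = √[10393.88 × 6201.71] = 8028.6879
r = -826.54 / 8028.6879 ≈ -0.1029

-0.1029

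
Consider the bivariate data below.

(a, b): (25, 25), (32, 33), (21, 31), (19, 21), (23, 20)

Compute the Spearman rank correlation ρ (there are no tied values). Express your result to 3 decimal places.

Rank a: 4, 5, 2, 1, 3
Rank b: 3, 5, 4, 2, 1
d = rank(a) − rank(b): 1, 0, -2, -1, 2; Σd² = 10
ρ = 1 − 6Σd² / [n(n²−1)] = 1 − 6×10 / (5×24) = 1 − 60/120 ≈ 0.500

0.500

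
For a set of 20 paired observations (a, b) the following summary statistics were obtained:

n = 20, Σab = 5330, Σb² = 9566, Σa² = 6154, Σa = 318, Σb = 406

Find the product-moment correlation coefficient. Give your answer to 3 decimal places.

-0.933

r = (nΣab − ΣaΣb) / √[(nΣa² − (Σa)²)(nΣb² − (Σb)²)]
Numerator: 20×5330 − 318×406 = -22508
Denominator: √[(123080 − 101124)(191320 − 164836)] = √[21956 × 26484] = 24113.9525
r = -22508 / 24113.9525 ≈ -0.933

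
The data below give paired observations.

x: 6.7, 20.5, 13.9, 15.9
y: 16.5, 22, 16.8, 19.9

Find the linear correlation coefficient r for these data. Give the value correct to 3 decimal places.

0.881

n = 4, Σx = 57, Σy = 75.2, Σx² = 911.16, Σy² = 1434.5, Σxy = 1111.48
nΣxy − ΣxΣy = 4445.92 − 4286.4 = 159.52
nΣx² − (Σx)² = 3644.64 − 3249 = 395.64; nΣy² − (Σy)² = 5738 − 5655.04 = 82.96
r = 159.52 / √(395.64 × 82.96) = 159.52 / 181.1692 ≈ 0.881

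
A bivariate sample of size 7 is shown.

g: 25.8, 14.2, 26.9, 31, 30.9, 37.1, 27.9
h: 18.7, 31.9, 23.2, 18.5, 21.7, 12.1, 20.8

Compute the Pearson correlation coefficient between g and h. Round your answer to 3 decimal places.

n = 7, Σg = 193.8, Σh = 146.9, Σg² = 5661.52, Σh² = 3297.73, Σgh = 3832.78
nΣgh − ΣgΣh = 26829.46 − 28469.22 = -1639.76
nΣg² − (Σg)² = 39630.64 − 37558.44 = 2072.2; nΣh² − (Σh)² = 23084.11 − 21579.61 = 1504.5
r = -1639.76 / √(2072.2 × 1504.5) = -1639.76 / 1765.6797 ≈ -0.929

-0.929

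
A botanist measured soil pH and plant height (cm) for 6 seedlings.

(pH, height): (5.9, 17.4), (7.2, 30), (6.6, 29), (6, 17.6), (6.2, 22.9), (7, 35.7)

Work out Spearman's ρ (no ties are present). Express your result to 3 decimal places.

0.943

Rank pH: 1, 6, 4, 2, 3, 5
Rank height: 1, 5, 4, 2, 3, 6
d = rank(pH) − rank(height): 0, 1, 0, 0, 0, -1; Σd² = 2
ρ = 1 − 6Σd² / [n(n²−1)] = 1 − 6×2 / (6×35) = 1 − 12/210 ≈ 0.943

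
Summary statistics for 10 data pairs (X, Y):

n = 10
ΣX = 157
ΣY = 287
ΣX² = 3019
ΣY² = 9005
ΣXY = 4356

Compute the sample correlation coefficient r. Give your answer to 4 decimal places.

r = (nΣXY − ΣXΣY) / √[(nΣX² − (ΣX)²)(nΣY² − (ΣY)²)]
Numerator: 10×4356 − 157×287 = -1499
Denominator: √[(30190 − 24649)(90050 − 82369)] = √[5541 × 7681] = 6523.8348
r = -1499 / 6523.8348 ≈ -0.2298

-0.2298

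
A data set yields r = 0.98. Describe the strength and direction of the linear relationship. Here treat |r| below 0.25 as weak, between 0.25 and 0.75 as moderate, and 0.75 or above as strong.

strong positive

r = 0.98 > 0 so the relationship is positive.
|r| = 0.98, which falls in the strong range.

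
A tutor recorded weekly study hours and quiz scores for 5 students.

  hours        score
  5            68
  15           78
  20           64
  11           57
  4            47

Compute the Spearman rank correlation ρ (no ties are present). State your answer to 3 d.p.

Rank hours: 2, 4, 5, 3, 1
Rank score: 4, 5, 3, 2, 1
d = rank(hours) − rank(score): -2, -1, 2, 1, 0; Σd² = 10
ρ = 1 − 6Σd² / [n(n²−1)] = 1 − 6×10 / (5×24) = 1 − 60/120 ≈ 0.500

0.500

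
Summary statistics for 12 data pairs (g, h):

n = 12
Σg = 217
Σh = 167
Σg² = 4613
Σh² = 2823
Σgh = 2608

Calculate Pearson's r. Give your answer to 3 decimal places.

r = (nΣgh − ΣgΣh) / √[(nΣg² − (Σg)²)(nΣh² − (Σh)²)]
Numerator: 12×2608 − 217×167 = -4943
Denominator: √[(55356 − 47089)(33876 − 27889)] = √[8267 × 5987] = 7035.2348
r = -4943 / 7035.2348 ≈ -0.703

-0.703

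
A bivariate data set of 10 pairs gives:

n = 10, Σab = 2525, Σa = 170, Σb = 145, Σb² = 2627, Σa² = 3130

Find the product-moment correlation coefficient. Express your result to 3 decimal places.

0.169

r = (nΣab − ΣaΣb) / √[(nΣa² − (Σa)²)(nΣb² − (Σb)²)]
Numerator: 10×2525 − 170×145 = 600
Denominator: √[(31300 − 28900)(26270 − 21025)] = √[2400 × 5245] = 3547.9572
r = 600 / 3547.9572 ≈ 0.169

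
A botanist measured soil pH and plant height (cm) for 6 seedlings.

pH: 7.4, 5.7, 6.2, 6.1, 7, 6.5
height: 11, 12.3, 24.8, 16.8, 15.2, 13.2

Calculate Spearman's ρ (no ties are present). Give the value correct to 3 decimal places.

-0.314

Rank pH: 6, 1, 3, 2, 5, 4
Rank height: 1, 2, 6, 5, 4, 3
d = rank(pH) − rank(height): 5, -1, -3, -3, 1, 1; Σd² = 46
ρ = 1 − 6Σd² / [n(n²−1)] = 1 − 6×46 / (6×35) = 1 − 276/210 ≈ -0.314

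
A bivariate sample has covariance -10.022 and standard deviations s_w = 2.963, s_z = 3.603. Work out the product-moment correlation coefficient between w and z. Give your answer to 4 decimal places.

-0.9388

r = Cov(w,z) / (s_w · s_z) = -10.022 / (2.963 × 3.603)
  = -10.022 / 10.6757 ≈ -0.9388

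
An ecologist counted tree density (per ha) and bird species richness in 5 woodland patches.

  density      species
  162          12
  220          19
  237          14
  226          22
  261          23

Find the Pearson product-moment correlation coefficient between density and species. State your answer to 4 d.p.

0.7169

n = 5, Σx = 1106, Σy = 90, Σx² = 250010, Σy² = 1714, Σxy = 20417
nΣxy − ΣxΣy = 102085 − 99540 = 2545
nΣx² − (Σx)² = 1250050 − 1223236 = 26814; nΣy² − (Σy)² = 8570 − 8100 = 470
r = 2545 / √(26814 × 470) = 2545 / 3550.0113 ≈ 0.7169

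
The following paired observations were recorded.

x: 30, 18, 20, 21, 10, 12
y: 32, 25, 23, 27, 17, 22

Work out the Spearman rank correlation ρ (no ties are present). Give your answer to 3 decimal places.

Rank x: 6, 3, 4, 5, 1, 2
Rank y: 6, 4, 3, 5, 1, 2
d = rank(x) − rank(y): 0, -1, 1, 0, 0, 0; Σd² = 2
ρ = 1 − 6Σd² / [n(n²−1)] = 1 − 6×2 / (6×35) = 1 − 12/210 ≈ 0.943

0.943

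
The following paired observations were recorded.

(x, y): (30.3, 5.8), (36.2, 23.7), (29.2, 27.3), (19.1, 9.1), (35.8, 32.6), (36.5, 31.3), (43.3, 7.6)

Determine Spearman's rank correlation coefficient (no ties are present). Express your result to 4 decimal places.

0.0714

Rank x: 3, 5, 2, 1, 4, 6, 7
Rank y: 1, 4, 5, 3, 7, 6, 2
d = rank(x) − rank(y): 2, 1, -3, -2, -3, 0, 5; Σd² = 52
ρ = 1 − 6Σd² / [n(n²−1)] = 1 − 6×52 / (7×48) = 1 − 312/336 ≈ 0.0714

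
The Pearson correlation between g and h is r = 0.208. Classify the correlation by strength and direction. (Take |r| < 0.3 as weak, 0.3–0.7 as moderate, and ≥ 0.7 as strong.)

weak positive

r = 0.208 > 0 so the relationship is positive.
|r| = 0.208, which falls in the weak range.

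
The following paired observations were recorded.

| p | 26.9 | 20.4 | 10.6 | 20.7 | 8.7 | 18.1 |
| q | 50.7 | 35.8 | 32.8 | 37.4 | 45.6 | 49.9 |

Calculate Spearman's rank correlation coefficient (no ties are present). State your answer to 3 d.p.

0.371

Rank p: 6, 4, 2, 5, 1, 3
Rank q: 6, 2, 1, 3, 4, 5
d = rank(p) − rank(q): 0, 2, 1, 2, -3, -2; Σd² = 22
ρ = 1 − 6Σd² / [n(n²−1)] = 1 − 6×22 / (6×35) = 1 − 132/210 ≈ 0.371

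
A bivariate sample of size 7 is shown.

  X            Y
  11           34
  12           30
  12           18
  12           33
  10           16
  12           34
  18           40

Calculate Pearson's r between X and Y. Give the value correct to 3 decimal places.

n = 7, ΣX = 87, ΣY = 205, ΣX² = 1121, ΣY² = 6481, ΣXY = 2634
nΣXY − ΣXΣY = 18438 − 17835 = 603
nΣX² − (ΣX)² = 7847 − 7569 = 278; nΣY² − (ΣY)² = 45367 − 42025 = 3342
r = 603 / √(278 × 3342) = 603 / 963.8859 ≈ 0.626

0.626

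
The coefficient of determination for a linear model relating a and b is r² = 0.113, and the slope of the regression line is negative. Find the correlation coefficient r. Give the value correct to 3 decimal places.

-0.336

|r| = √0.113 = 0.336
The association is negative, so r = −0.336.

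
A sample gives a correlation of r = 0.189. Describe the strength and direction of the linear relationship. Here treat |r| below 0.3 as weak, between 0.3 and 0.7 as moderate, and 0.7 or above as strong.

r = 0.189 > 0 so the relationship is positive.
|r| = 0.189, which falls in the weak range.

weak positive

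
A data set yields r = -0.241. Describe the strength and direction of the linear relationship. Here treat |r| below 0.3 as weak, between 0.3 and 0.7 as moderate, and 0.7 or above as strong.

r = -0.241 < 0 so the relationship is negative.
|r| = 0.241, which falls in the weak range.

weak negative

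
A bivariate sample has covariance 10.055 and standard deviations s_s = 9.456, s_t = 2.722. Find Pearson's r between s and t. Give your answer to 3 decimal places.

r = Cov(s,t) / (s_s · s_t) = 10.055 / (9.456 × 2.722)
  = 10.055 / 25.7392 ≈ 0.391

0.391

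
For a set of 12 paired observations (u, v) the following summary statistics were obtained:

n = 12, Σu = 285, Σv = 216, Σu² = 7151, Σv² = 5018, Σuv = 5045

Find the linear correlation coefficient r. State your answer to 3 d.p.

r = (nΣuv − ΣuΣv) / √[(nΣu² − (Σu)²)(nΣv² − (Σv)²)]
Numerator: 12×5045 − 285×216 = -1020
Denominator: √[(85812 − 81225)(60216 − 46656)] = √[4587 × 13560] = 7886.6799
r = -1020 / 7886.6799 ≈ -0.129

-0.129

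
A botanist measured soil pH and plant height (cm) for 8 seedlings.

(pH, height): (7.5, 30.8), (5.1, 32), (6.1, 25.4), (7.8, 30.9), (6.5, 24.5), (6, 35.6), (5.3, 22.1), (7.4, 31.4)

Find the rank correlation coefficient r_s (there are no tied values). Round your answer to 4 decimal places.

-0.0714

Rank pH: 7, 1, 4, 8, 5, 3, 2, 6
Rank height: 4, 7, 3, 5, 2, 8, 1, 6
d = rank(pH) − rank(height): 3, -6, 1, 3, 3, -5, 1, 0; Σd² = 90
ρ = 1 − 6Σd² / [n(n²−1)] = 1 − 6×90 / (8×63) = 1 − 540/504 ≈ -0.0714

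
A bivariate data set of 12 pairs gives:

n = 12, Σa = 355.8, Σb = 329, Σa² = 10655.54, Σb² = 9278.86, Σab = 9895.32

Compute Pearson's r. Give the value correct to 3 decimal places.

r = (nΣab − ΣaΣb) / √[(nΣa² − (Σa)²)(nΣb² − (Σb)²)]
Numerator: 12×9895.32 − 355.8×329 = 1685.64
Denominator: √[(127866.48 − 126593.64)(111346.32 − 108241)] = √[1272.84 × 3105.32] = 1988.1085
r = 1685.64 / 1988.1085 ≈ 0.848

0.848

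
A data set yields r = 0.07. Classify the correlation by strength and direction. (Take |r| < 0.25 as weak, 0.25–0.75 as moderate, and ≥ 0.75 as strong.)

r = 0.07 > 0 so the relationship is positive.
|r| = 0.07, which falls in the weak range.

weak positive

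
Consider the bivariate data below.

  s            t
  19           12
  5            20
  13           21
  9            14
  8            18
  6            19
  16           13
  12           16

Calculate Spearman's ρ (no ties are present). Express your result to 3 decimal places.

-0.619

Rank s: 8, 1, 6, 4, 3, 2, 7, 5
Rank t: 1, 7, 8, 3, 5, 6, 2, 4
d = rank(s) − rank(t): 7, -6, -2, 1, -2, -4, 5, 1; Σd² = 136
ρ = 1 − 6Σd² / [n(n²−1)] = 1 − 6×136 / (8×63) = 1 − 816/504 ≈ -0.619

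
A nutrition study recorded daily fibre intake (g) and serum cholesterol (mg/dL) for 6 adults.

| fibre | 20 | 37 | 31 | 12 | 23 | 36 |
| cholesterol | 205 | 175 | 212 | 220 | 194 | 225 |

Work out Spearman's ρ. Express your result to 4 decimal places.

-0.2571

Rank fibre: 2, 6, 4, 1, 3, 5
Rank cholesterol: 3, 1, 4, 5, 2, 6
d = rank(fibre) − rank(cholesterol): -1, 5, 0, -4, 1, -1; Σd² = 44
ρ = 1 − 6Σd² / [n(n²−1)] = 1 − 6×44 / (6×35) = 1 − 264/210 ≈ -0.2571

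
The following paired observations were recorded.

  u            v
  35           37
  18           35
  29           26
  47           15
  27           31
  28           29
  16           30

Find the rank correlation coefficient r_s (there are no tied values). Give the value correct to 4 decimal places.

Rank u: 6, 2, 5, 7, 3, 4, 1
Rank v: 7, 6, 2, 1, 5, 3, 4
d = rank(u) − rank(v): -1, -4, 3, 6, -2, 1, -3; Σd² = 76
ρ = 1 − 6Σd² / [n(n²−1)] = 1 − 6×76 / (7×48) = 1 − 456/336 ≈ -0.3571

-0.3571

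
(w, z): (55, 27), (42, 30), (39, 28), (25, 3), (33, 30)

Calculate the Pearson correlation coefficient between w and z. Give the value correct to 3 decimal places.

n = 5, Σw = 194, Σz = 118, Σw² = 8024, Σz² = 3322, Σwz = 4902
nΣwz − ΣwΣz = 24510 − 22892 = 1618
nΣw² − (Σw)² = 40120 − 37636 = 2484; nΣz² − (Σz)² = 16610 − 13924 = 2686
r = 1618 / √(2484 × 2686) = 1618 / 2583.0261 ≈ 0.626

0.626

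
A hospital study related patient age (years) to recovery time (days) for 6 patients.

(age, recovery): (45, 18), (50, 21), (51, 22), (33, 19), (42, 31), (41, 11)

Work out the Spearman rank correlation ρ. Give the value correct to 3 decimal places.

Rank age: 4, 5, 6, 1, 3, 2
Rank recovery: 2, 4, 5, 3, 6, 1
d = rank(age) − rank(recovery): 2, 1, 1, -2, -3, 1; Σd² = 20
ρ = 1 − 6Σd² / [n(n²−1)] = 1 − 6×20 / (6×35) = 1 − 120/210 ≈ 0.429

0.429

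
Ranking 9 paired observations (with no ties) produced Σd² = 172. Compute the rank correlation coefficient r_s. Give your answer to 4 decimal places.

-0.4333

ρ = 1 − 6Σd² / [n(n²−1)] = 1 − 6×172 / (9×80)
  = 1 − 1032/720 = 1 − 1.43333 ≈ -0.4333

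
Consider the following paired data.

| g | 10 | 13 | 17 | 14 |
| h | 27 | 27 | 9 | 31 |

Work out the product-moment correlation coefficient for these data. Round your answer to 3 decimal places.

n = 4, Σg = 54, Σh = 94, Σg² = 754, Σh² = 2500, Σgh = 1208
nΣgh − ΣgΣh = 4832 − 5076 = -244
nΣg² − (Σg)² = 3016 − 2916 = 100; nΣh² − (Σh)² = 10000 − 8836 = 1164
r = -244 / √(100 × 1164) = -244 / 341.1744 ≈ -0.715

-0.715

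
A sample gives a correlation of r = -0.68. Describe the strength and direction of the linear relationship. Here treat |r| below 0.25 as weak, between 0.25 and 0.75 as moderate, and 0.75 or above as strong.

r = -0.68 < 0 so the relationship is negative.
|r| = 0.68, which falls in the moderate range.

moderate negative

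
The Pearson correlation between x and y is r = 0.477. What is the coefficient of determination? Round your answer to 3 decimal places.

r² = (0.477)² = 0.228

0.228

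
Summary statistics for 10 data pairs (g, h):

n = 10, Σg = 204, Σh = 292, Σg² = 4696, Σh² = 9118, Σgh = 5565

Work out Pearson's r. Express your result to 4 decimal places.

r = (nΣgh − ΣgΣh) / √[(nΣg² − (Σg)²)(nΣh² − (Σh)²)]
Numerator: 10×5565 − 204×292 = -3918
Denominator: √[(46960 − 41616)(91180 − 85264)] = √[5344 × 5916] = 5622.7310
r = -3918 / 5622.7310 ≈ -0.6968

-0.6968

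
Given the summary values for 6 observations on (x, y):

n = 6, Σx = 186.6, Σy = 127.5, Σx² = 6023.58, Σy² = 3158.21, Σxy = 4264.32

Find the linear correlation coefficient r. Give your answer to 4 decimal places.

0.9510

r = (nΣxy − ΣxΣy) / √[(nΣx² − (Σx)²)(nΣy² − (Σy)²)]
Numerator: 6×4264.32 − 186.6×127.5 = 1794.42
Denominator: √[(36141.48 − 34819.56)(18949.26 − 16256.25)] = √[1321.92 × 2693.01] = 1886.7813
r = 1794.42 / 1886.7813 ≈ 0.9510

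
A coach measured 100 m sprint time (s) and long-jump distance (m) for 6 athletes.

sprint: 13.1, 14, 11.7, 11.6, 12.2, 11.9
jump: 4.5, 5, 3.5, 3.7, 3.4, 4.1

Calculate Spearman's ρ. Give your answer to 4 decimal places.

Rank sprint: 5, 6, 2, 1, 4, 3
Rank jump: 5, 6, 2, 3, 1, 4
d = rank(sprint) − rank(jump): 0, 0, 0, -2, 3, -1; Σd² = 14
ρ = 1 − 6Σd² / [n(n²−1)] = 1 − 6×14 / (6×35) = 1 − 84/210 ≈ 0.6000

0.6000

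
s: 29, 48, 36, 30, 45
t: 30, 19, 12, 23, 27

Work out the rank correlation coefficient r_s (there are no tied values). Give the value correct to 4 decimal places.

-0.5000

Rank s: 1, 5, 3, 2, 4
Rank t: 5, 2, 1, 3, 4
d = rank(s) − rank(t): -4, 3, 2, -1, 0; Σd² = 30
ρ = 1 − 6Σd² / [n(n²−1)] = 1 − 6×30 / (5×24) = 1 − 180/120 ≈ -0.5000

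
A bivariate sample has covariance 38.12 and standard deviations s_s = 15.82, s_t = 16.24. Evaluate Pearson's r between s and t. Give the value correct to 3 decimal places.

0.148

r = Cov(s,t) / (s_s · s_t) = 38.12 / (15.82 × 16.24)
  = 38.12 / 256.9168 ≈ 0.148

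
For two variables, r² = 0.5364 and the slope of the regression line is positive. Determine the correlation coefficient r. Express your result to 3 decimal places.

|r| = √0.5364 = 0.732
The association is positive, so r = 0.732.

0.732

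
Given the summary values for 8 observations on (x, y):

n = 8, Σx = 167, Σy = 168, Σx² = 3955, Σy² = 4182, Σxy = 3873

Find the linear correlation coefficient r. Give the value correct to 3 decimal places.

r = (nΣxy − ΣxΣy) / √[(nΣx² − (Σx)²)(nΣy² − (Σy)²)]
Numerator: 8×3873 − 167×168 = 2928
Denominator: √[(31640 − 27889)(33456 − 28224)] = √[3751 × 5232] = 4430.0375
r = 2928 / 4430.0375 ≈ 0.661

0.661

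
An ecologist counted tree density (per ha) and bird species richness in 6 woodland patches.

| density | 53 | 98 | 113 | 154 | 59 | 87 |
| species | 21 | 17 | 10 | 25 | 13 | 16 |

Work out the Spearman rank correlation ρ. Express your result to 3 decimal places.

Rank density: 1, 4, 5, 6, 2, 3
Rank species: 5, 4, 1, 6, 2, 3
d = rank(density) − rank(species): -4, 0, 4, 0, 0, 0; Σd² = 32
ρ = 1 − 6Σd² / [n(n²−1)] = 1 − 6×32 / (6×35) = 1 − 192/210 ≈ 0.086

0.086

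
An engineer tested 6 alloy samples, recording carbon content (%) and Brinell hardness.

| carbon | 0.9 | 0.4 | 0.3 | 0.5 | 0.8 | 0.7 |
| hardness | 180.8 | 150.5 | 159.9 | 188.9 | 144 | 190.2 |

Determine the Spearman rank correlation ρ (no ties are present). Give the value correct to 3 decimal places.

Rank carbon: 6, 2, 1, 3, 5, 4
Rank hardness: 4, 2, 3, 5, 1, 6
d = rank(carbon) − rank(hardness): 2, 0, -2, -2, 4, -2; Σd² = 32
ρ = 1 − 6Σd² / [n(n²−1)] = 1 − 6×32 / (6×35) = 1 − 192/210 ≈ 0.086

0.086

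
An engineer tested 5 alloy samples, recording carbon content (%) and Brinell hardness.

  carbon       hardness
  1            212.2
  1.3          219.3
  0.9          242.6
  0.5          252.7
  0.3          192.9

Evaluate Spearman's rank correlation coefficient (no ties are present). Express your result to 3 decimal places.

Rank carbon: 4, 5, 3, 2, 1
Rank hardness: 2, 3, 4, 5, 1
d = rank(carbon) − rank(hardness): 2, 2, -1, -3, 0; Σd² = 18
ρ = 1 − 6Σd² / [n(n²−1)] = 1 − 6×18 / (5×24) = 1 − 108/120 ≈ 0.100

0.100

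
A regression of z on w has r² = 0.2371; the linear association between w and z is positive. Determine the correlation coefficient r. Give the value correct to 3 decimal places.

0.487

|r| = √0.2371 = 0.487
The association is positive, so r = 0.487.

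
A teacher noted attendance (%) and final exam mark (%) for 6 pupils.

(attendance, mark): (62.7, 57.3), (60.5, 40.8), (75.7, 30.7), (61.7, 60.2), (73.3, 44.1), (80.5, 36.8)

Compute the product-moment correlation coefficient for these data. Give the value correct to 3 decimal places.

n = 6, Σx = 414.4, Σy = 269.9, Σx² = 28982.06, Σy² = 12813.51, Σxy = 18294.37
nΣxy − ΣxΣy = 109766.22 − 111846.56 = -2080.34
nΣx² − (Σx)² = 173892.36 − 171727.36 = 2165; nΣy² − (Σy)² = 76881.06 − 72846.01 = 4035.05
r = -2080.34 / √(2165 × 4035.05) = -2080.34 / 2955.6528 ≈ -0.704

-0.704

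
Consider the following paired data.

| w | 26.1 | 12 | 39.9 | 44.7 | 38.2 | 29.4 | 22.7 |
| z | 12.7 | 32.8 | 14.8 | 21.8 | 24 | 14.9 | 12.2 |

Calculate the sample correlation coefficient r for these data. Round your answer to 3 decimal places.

-0.255

n = 7, Σw = 213, Σz = 133.2, Σw² = 7254.2, Σz² = 2878.26, Σwz = 3921.85
nΣwz − ΣwΣz = 27452.95 − 28371.6 = -918.65
nΣw² − (Σw)² = 50779.4 − 45369 = 5410.4; nΣz² − (Σz)² = 20147.82 − 17742.24 = 2405.58
r = -918.65 / √(5410.4 × 2405.58) = -918.65 / 3607.6516 ≈ -0.255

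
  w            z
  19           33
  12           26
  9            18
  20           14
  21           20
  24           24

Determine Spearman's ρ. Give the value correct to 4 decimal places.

Rank w: 3, 2, 1, 4, 5, 6
Rank z: 6, 5, 2, 1, 3, 4
d = rank(w) − rank(z): -3, -3, -1, 3, 2, 2; Σd² = 36
ρ = 1 − 6Σd² / [n(n²−1)] = 1 − 6×36 / (6×35) = 1 − 216/210 ≈ -0.0286

-0.0286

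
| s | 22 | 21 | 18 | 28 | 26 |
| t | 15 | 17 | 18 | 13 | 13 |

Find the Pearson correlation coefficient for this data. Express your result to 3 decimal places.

-0.959

n = 5, Σs = 115, Σt = 76, Σs² = 2709, Σt² = 1176, Σst = 1713
nΣst − ΣsΣt = 8565 − 8740 = -175
nΣs² − (Σs)² = 13545 − 13225 = 320; nΣt² − (Σt)² = 5880 − 5776 = 104
r = -175 / √(320 × 104) = -175 / 182.4281 ≈ -0.959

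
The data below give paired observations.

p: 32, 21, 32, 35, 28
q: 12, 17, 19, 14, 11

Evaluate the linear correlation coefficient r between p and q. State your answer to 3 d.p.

n = 5, Σp = 148, Σq = 73, Σp² = 4498, Σq² = 1111, Σpq = 2147
nΣpq − ΣpΣq = 10735 − 10804 = -69
nΣp² − (Σp)² = 22490 − 21904 = 586; nΣq² − (Σq)² = 5555 − 5329 = 226
r = -69 / √(586 × 226) = -69 / 363.9176 ≈ -0.190

-0.190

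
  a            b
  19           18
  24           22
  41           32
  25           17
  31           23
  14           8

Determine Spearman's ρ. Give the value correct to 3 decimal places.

0.829

Rank a: 2, 3, 6, 4, 5, 1
Rank b: 3, 4, 6, 2, 5, 1
d = rank(a) − rank(b): -1, -1, 0, 2, 0, 0; Σd² = 6
ρ = 1 − 6Σd² / [n(n²−1)] = 1 − 6×6 / (6×35) = 1 − 36/210 ≈ 0.829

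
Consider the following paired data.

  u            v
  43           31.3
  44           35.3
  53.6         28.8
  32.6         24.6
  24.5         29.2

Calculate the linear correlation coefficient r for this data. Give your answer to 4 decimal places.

0.3469

n = 5, Σu = 197.7, Σv = 149.2, Σu² = 8320.97, Σv² = 4513.02, Σuv = 5960.14
nΣuv − ΣuΣv = 29800.7 − 29496.84 = 303.86
nΣu² − (Σu)² = 41604.85 − 39085.29 = 2519.56; nΣv² − (Σv)² = 22565.1 − 22260.64 = 304.46
r = 303.86 / √(2519.56 × 304.46) = 303.86 / 875.8454 ≈ 0.3469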